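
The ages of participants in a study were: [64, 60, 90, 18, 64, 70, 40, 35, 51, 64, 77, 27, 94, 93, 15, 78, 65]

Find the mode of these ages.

64

Step 1: Count the frequency of each value:
  15: appears 1 time(s)
  18: appears 1 time(s)
  27: appears 1 time(s)
  35: appears 1 time(s)
  40: appears 1 time(s)
  51: appears 1 time(s)
  60: appears 1 time(s)
  64: appears 3 time(s)
  65: appears 1 time(s)
  70: appears 1 time(s)
  77: appears 1 time(s)
  78: appears 1 time(s)
  90: appears 1 time(s)
  93: appears 1 time(s)
  94: appears 1 time(s)
Step 2: The value 64 appears most frequently (3 times).
Step 3: Mode = 64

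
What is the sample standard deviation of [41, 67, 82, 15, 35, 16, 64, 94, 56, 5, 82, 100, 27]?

31.8291

Step 1: Compute the mean: 52.6154
Step 2: Sum of squared deviations from the mean: 12157.0769
Step 3: Sample variance = 12157.0769 / 12 = 1013.0897
Step 4: Standard deviation = sqrt(1013.0897) = 31.8291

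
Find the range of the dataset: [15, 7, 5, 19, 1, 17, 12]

18

Step 1: Identify the maximum value: max = 19
Step 2: Identify the minimum value: min = 1
Step 3: Range = max - min = 19 - 1 = 18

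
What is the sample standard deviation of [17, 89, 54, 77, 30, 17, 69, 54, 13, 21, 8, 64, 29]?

27.2867

Step 1: Compute the mean: 41.6923
Step 2: Sum of squared deviations from the mean: 8934.7692
Step 3: Sample variance = 8934.7692 / 12 = 744.5641
Step 4: Standard deviation = sqrt(744.5641) = 27.2867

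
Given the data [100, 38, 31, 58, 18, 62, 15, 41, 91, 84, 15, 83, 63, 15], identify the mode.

15

Step 1: Count the frequency of each value:
  15: appears 3 time(s)
  18: appears 1 time(s)
  31: appears 1 time(s)
  38: appears 1 time(s)
  41: appears 1 time(s)
  58: appears 1 time(s)
  62: appears 1 time(s)
  63: appears 1 time(s)
  83: appears 1 time(s)
  84: appears 1 time(s)
  91: appears 1 time(s)
  100: appears 1 time(s)
Step 2: The value 15 appears most frequently (3 times).
Step 3: Mode = 15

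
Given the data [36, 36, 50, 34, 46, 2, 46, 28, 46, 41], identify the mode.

46

Step 1: Count the frequency of each value:
  2: appears 1 time(s)
  28: appears 1 time(s)
  34: appears 1 time(s)
  36: appears 2 time(s)
  41: appears 1 time(s)
  46: appears 3 time(s)
  50: appears 1 time(s)
Step 2: The value 46 appears most frequently (3 times).
Step 3: Mode = 46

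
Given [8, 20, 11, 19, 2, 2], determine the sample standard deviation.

7.9162

Step 1: Compute the mean: 10.3333
Step 2: Sum of squared deviations from the mean: 313.3333
Step 3: Sample variance = 313.3333 / 5 = 62.6667
Step 4: Standard deviation = sqrt(62.6667) = 7.9162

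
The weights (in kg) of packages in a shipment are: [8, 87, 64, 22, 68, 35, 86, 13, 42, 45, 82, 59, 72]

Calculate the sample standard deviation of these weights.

27.266

Step 1: Compute the mean: 52.5385
Step 2: Sum of squared deviations from the mean: 8921.2308
Step 3: Sample variance = 8921.2308 / 12 = 743.4359
Step 4: Standard deviation = sqrt(743.4359) = 27.266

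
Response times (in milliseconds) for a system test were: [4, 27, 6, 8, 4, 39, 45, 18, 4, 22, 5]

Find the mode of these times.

4

Step 1: Count the frequency of each value:
  4: appears 3 time(s)
  5: appears 1 time(s)
  6: appears 1 time(s)
  8: appears 1 time(s)
  18: appears 1 time(s)
  22: appears 1 time(s)
  27: appears 1 time(s)
  39: appears 1 time(s)
  45: appears 1 time(s)
Step 2: The value 4 appears most frequently (3 times).
Step 3: Mode = 4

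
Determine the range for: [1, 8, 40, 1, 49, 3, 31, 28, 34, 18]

48

Step 1: Identify the maximum value: max = 49
Step 2: Identify the minimum value: min = 1
Step 3: Range = max - min = 49 - 1 = 48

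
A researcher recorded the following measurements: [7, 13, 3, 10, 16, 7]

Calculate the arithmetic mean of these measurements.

9.3333

Step 1: Sum all values: 7 + 13 + 3 + 10 + 16 + 7 = 56
Step 2: Count the number of values: n = 6
Step 3: Mean = sum / n = 56 / 6 = 9.3333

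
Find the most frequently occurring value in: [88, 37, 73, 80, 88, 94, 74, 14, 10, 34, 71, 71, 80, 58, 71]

71

Step 1: Count the frequency of each value:
  10: appears 1 time(s)
  14: appears 1 time(s)
  34: appears 1 time(s)
  37: appears 1 time(s)
  58: appears 1 time(s)
  71: appears 3 time(s)
  73: appears 1 time(s)
  74: appears 1 time(s)
  80: appears 2 time(s)
  88: appears 2 time(s)
  94: appears 1 time(s)
Step 2: The value 71 appears most frequently (3 times).
Step 3: Mode = 71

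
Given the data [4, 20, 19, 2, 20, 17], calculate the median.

18

Step 1: Sort the data in ascending order: [2, 4, 17, 19, 20, 20]
Step 2: The number of values is n = 6.
Step 3: Since n is even, the median is the average of positions 3 and 4:
  Median = (17 + 19) / 2 = 18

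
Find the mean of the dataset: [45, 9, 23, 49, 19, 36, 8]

27

Step 1: Sum all values: 45 + 9 + 23 + 49 + 19 + 36 + 8 = 189
Step 2: Count the number of values: n = 7
Step 3: Mean = sum / n = 189 / 7 = 27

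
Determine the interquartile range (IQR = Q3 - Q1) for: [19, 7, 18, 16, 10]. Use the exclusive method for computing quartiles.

10

Step 1: Sort the data: [7, 10, 16, 18, 19]
Step 2: n = 5
Step 3: Using the exclusive quartile method:
  Q1 = 8.5
  Q2 (median) = 16
  Q3 = 18.5
  IQR = Q3 - Q1 = 18.5 - 8.5 = 10
Step 4: IQR = 10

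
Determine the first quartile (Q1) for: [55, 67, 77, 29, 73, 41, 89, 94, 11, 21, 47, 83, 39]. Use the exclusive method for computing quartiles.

34

Step 1: Sort the data: [11, 21, 29, 39, 41, 47, 55, 67, 73, 77, 83, 89, 94]
Step 2: n = 13
Step 3: Using the exclusive quartile method:
  Q1 = 34
  Q2 (median) = 55
  Q3 = 80
  IQR = Q3 - Q1 = 80 - 34 = 46
Step 4: Q1 = 34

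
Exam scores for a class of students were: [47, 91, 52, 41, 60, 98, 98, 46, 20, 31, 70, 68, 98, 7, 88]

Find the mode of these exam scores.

98

Step 1: Count the frequency of each value:
  7: appears 1 time(s)
  20: appears 1 time(s)
  31: appears 1 time(s)
  41: appears 1 time(s)
  46: appears 1 time(s)
  47: appears 1 time(s)
  52: appears 1 time(s)
  60: appears 1 time(s)
  68: appears 1 time(s)
  70: appears 1 time(s)
  88: appears 1 time(s)
  91: appears 1 time(s)
  98: appears 3 time(s)
Step 2: The value 98 appears most frequently (3 times).
Step 3: Mode = 98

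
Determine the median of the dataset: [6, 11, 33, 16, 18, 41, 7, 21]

17

Step 1: Sort the data in ascending order: [6, 7, 11, 16, 18, 21, 33, 41]
Step 2: The number of values is n = 8.
Step 3: Since n is even, the median is the average of positions 4 and 5:
  Median = (16 + 18) / 2 = 17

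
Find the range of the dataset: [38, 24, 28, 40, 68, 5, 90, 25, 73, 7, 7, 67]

85

Step 1: Identify the maximum value: max = 90
Step 2: Identify the minimum value: min = 5
Step 3: Range = max - min = 90 - 5 = 85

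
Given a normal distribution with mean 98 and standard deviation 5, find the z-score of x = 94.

-0.8

Step 1: Recall the z-score formula: z = (x - mu) / sigma
Step 2: Substitute values: z = (94 - 98) / 5
Step 3: z = -4 / 5 = -0.8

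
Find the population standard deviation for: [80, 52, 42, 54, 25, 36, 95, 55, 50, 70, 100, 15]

25.0394

Step 1: Compute the mean: 56.1667
Step 2: Sum of squared deviations from the mean: 7523.6667
Step 3: Population variance = 7523.6667 / 12 = 626.9722
Step 4: Standard deviation = sqrt(626.9722) = 25.0394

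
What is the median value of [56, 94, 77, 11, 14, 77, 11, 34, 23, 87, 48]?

48

Step 1: Sort the data in ascending order: [11, 11, 14, 23, 34, 48, 56, 77, 77, 87, 94]
Step 2: The number of values is n = 11.
Step 3: Since n is odd, the median is the middle value at position 6: 48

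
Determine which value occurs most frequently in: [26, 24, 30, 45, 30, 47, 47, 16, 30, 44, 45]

30

Step 1: Count the frequency of each value:
  16: appears 1 time(s)
  24: appears 1 time(s)
  26: appears 1 time(s)
  30: appears 3 time(s)
  44: appears 1 time(s)
  45: appears 2 time(s)
  47: appears 2 time(s)
Step 2: The value 30 appears most frequently (3 times).
Step 3: Mode = 30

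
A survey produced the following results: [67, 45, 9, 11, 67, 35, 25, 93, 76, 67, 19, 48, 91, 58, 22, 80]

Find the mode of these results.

67

Step 1: Count the frequency of each value:
  9: appears 1 time(s)
  11: appears 1 time(s)
  19: appears 1 time(s)
  22: appears 1 time(s)
  25: appears 1 time(s)
  35: appears 1 time(s)
  45: appears 1 time(s)
  48: appears 1 time(s)
  58: appears 1 time(s)
  67: appears 3 time(s)
  76: appears 1 time(s)
  80: appears 1 time(s)
  91: appears 1 time(s)
  93: appears 1 time(s)
Step 2: The value 67 appears most frequently (3 times).
Step 3: Mode = 67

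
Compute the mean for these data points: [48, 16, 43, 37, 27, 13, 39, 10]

29.125

Step 1: Sum all values: 48 + 16 + 43 + 37 + 27 + 13 + 39 + 10 = 233
Step 2: Count the number of values: n = 8
Step 3: Mean = sum / n = 233 / 8 = 29.125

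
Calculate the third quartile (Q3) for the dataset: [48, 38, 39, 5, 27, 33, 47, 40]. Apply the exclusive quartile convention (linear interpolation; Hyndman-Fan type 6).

45.25

Step 1: Sort the data: [5, 27, 33, 38, 39, 40, 47, 48]
Step 2: n = 8
Step 3: Using the exclusive quartile method:
  Q1 = 28.5
  Q2 (median) = 38.5
  Q3 = 45.25
  IQR = Q3 - Q1 = 45.25 - 28.5 = 16.75
Step 4: Q3 = 45.25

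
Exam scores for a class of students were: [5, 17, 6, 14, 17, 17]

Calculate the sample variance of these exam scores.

32.2667

Step 1: Compute the mean: (5 + 17 + 6 + 14 + 17 + 17) / 6 = 12.6667
Step 2: Compute squared deviations from the mean:
  (5 - 12.6667)^2 = 58.7778
  (17 - 12.6667)^2 = 18.7778
  (6 - 12.6667)^2 = 44.4444
  (14 - 12.6667)^2 = 1.7778
  (17 - 12.6667)^2 = 18.7778
  (17 - 12.6667)^2 = 18.7778
Step 3: Sum of squared deviations = 161.3333
Step 4: Sample variance = 161.3333 / 5 = 32.2667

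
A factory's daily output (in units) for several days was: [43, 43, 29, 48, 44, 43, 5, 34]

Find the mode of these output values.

43

Step 1: Count the frequency of each value:
  5: appears 1 time(s)
  29: appears 1 time(s)
  34: appears 1 time(s)
  43: appears 3 time(s)
  44: appears 1 time(s)
  48: appears 1 time(s)
Step 2: The value 43 appears most frequently (3 times).
Step 3: Mode = 43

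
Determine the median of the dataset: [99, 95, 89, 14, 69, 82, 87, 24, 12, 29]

75.5

Step 1: Sort the data in ascending order: [12, 14, 24, 29, 69, 82, 87, 89, 95, 99]
Step 2: The number of values is n = 10.
Step 3: Since n is even, the median is the average of positions 5 and 6:
  Median = (69 + 82) / 2 = 75.5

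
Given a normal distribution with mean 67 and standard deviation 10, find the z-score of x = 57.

-1

Step 1: Recall the z-score formula: z = (x - mu) / sigma
Step 2: Substitute values: z = (57 - 67) / 10
Step 3: z = -10 / 10 = -1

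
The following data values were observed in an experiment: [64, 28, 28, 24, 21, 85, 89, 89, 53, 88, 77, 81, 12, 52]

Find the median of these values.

58.5

Step 1: Sort the data in ascending order: [12, 21, 24, 28, 28, 52, 53, 64, 77, 81, 85, 88, 89, 89]
Step 2: The number of values is n = 14.
Step 3: Since n is even, the median is the average of positions 7 and 8:
  Median = (53 + 64) / 2 = 58.5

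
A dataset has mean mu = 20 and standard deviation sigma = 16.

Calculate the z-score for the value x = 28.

0.5

Step 1: Recall the z-score formula: z = (x - mu) / sigma
Step 2: Substitute values: z = (28 - 20) / 16
Step 3: z = 8 / 16 = 0.5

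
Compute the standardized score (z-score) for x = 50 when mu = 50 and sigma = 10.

0

Step 1: Recall the z-score formula: z = (x - mu) / sigma
Step 2: Substitute values: z = (50 - 50) / 10
Step 3: z = 0 / 10 = 0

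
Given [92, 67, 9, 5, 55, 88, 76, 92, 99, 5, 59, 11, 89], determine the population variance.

1268.7101

Step 1: Compute the mean: (92 + 67 + 9 + 5 + 55 + 88 + 76 + 92 + 99 + 5 + 59 + 11 + 89) / 13 = 57.4615
Step 2: Compute squared deviations from the mean:
  (92 - 57.4615)^2 = 1192.9053
  (67 - 57.4615)^2 = 90.9822
  (9 - 57.4615)^2 = 2348.5207
  (5 - 57.4615)^2 = 2752.213
  (55 - 57.4615)^2 = 6.0592
  (88 - 57.4615)^2 = 932.5976
  (76 - 57.4615)^2 = 343.6746
  (92 - 57.4615)^2 = 1192.9053
  (99 - 57.4615)^2 = 1725.4438
  (5 - 57.4615)^2 = 2752.213
  (59 - 57.4615)^2 = 2.3669
  (11 - 57.4615)^2 = 2158.6746
  (89 - 57.4615)^2 = 994.6746
Step 3: Sum of squared deviations = 16493.2308
Step 4: Population variance = 16493.2308 / 13 = 1268.7101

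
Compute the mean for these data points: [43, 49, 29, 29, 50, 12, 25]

33.8571

Step 1: Sum all values: 43 + 49 + 29 + 29 + 50 + 12 + 25 = 237
Step 2: Count the number of values: n = 7
Step 3: Mean = sum / n = 237 / 7 = 33.8571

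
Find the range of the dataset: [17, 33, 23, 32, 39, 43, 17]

26

Step 1: Identify the maximum value: max = 43
Step 2: Identify the minimum value: min = 17
Step 3: Range = max - min = 43 - 17 = 26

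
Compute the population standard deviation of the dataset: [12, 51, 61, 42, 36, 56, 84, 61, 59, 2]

23.2258

Step 1: Compute the mean: 46.4
Step 2: Sum of squared deviations from the mean: 5394.4
Step 3: Population variance = 5394.4 / 10 = 539.44
Step 4: Standard deviation = sqrt(539.44) = 23.2258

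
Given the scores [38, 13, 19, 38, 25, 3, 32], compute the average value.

24

Step 1: Sum all values: 38 + 13 + 19 + 38 + 25 + 3 + 32 = 168
Step 2: Count the number of values: n = 7
Step 3: Mean = sum / n = 168 / 7 = 24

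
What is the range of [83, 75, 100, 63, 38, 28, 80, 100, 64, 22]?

78

Step 1: Identify the maximum value: max = 100
Step 2: Identify the minimum value: min = 22
Step 3: Range = max - min = 100 - 22 = 78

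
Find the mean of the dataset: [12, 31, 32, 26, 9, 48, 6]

23.4286

Step 1: Sum all values: 12 + 31 + 32 + 26 + 9 + 48 + 6 = 164
Step 2: Count the number of values: n = 7
Step 3: Mean = sum / n = 164 / 7 = 23.4286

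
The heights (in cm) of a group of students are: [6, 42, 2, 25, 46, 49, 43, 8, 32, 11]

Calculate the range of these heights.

47

Step 1: Identify the maximum value: max = 49
Step 2: Identify the minimum value: min = 2
Step 3: Range = max - min = 49 - 2 = 47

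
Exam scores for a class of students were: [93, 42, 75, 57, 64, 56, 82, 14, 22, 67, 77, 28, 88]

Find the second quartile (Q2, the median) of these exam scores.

64

Step 1: Sort the data: [14, 22, 28, 42, 56, 57, 64, 67, 75, 77, 82, 88, 93]
Step 2: n = 13
Step 3: Q2 is the median. Since n is odd, it is the middle value at position 7: 64
Step 4: Q2 = 64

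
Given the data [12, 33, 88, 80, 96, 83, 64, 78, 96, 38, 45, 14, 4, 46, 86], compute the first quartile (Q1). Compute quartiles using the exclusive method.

33

Step 1: Sort the data: [4, 12, 14, 33, 38, 45, 46, 64, 78, 80, 83, 86, 88, 96, 96]
Step 2: n = 15
Step 3: Using the exclusive quartile method:
  Q1 = 33
  Q2 (median) = 64
  Q3 = 86
  IQR = Q3 - Q1 = 86 - 33 = 53
Step 4: Q1 = 33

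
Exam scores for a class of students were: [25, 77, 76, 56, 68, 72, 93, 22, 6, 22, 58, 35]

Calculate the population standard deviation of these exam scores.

26.6265

Step 1: Compute the mean: 50.8333
Step 2: Sum of squared deviations from the mean: 8507.6667
Step 3: Population variance = 8507.6667 / 12 = 708.9722
Step 4: Standard deviation = sqrt(708.9722) = 26.6265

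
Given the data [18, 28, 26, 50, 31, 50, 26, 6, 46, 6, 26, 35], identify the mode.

26

Step 1: Count the frequency of each value:
  6: appears 2 time(s)
  18: appears 1 time(s)
  26: appears 3 time(s)
  28: appears 1 time(s)
  31: appears 1 time(s)
  35: appears 1 time(s)
  46: appears 1 time(s)
  50: appears 2 time(s)
Step 2: The value 26 appears most frequently (3 times).
Step 3: Mode = 26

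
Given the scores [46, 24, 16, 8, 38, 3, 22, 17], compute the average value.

21.75

Step 1: Sum all values: 46 + 24 + 16 + 8 + 38 + 3 + 22 + 17 = 174
Step 2: Count the number of values: n = 8
Step 3: Mean = sum / n = 174 / 8 = 21.75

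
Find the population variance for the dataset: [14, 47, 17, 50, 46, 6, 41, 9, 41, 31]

262.96

Step 1: Compute the mean: (14 + 47 + 17 + 50 + 46 + 6 + 41 + 9 + 41 + 31) / 10 = 30.2
Step 2: Compute squared deviations from the mean:
  (14 - 30.2)^2 = 262.44
  (47 - 30.2)^2 = 282.24
  (17 - 30.2)^2 = 174.24
  (50 - 30.2)^2 = 392.04
  (46 - 30.2)^2 = 249.64
  (6 - 30.2)^2 = 585.64
  (41 - 30.2)^2 = 116.64
  (9 - 30.2)^2 = 449.44
  (41 - 30.2)^2 = 116.64
  (31 - 30.2)^2 = 0.64
Step 3: Sum of squared deviations = 2629.6
Step 4: Population variance = 2629.6 / 10 = 262.96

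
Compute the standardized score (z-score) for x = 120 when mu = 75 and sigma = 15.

3

Step 1: Recall the z-score formula: z = (x - mu) / sigma
Step 2: Substitute values: z = (120 - 75) / 15
Step 3: z = 45 / 15 = 3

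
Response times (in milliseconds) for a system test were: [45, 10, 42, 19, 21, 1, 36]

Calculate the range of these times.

44

Step 1: Identify the maximum value: max = 45
Step 2: Identify the minimum value: min = 1
Step 3: Range = max - min = 45 - 1 = 44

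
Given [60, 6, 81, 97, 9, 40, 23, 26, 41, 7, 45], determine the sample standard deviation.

30.0745

Step 1: Compute the mean: 39.5455
Step 2: Sum of squared deviations from the mean: 9044.7273
Step 3: Sample variance = 9044.7273 / 10 = 904.4727
Step 4: Standard deviation = sqrt(904.4727) = 30.0745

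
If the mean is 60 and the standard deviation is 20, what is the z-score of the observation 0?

-3

Step 1: Recall the z-score formula: z = (x - mu) / sigma
Step 2: Substitute values: z = (0 - 60) / 20
Step 3: z = -60 / 20 = -3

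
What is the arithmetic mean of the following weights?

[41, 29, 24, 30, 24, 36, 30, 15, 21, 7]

25.7

Step 1: Sum all values: 41 + 29 + 24 + 30 + 24 + 36 + 30 + 15 + 21 + 7 = 257
Step 2: Count the number of values: n = 10
Step 3: Mean = sum / n = 257 / 10 = 25.7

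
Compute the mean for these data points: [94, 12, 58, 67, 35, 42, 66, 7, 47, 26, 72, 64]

49.1667

Step 1: Sum all values: 94 + 12 + 58 + 67 + 35 + 42 + 66 + 7 + 47 + 26 + 72 + 64 = 590
Step 2: Count the number of values: n = 12
Step 3: Mean = sum / n = 590 / 12 = 49.1667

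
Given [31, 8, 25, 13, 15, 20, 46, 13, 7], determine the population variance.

139.7284

Step 1: Compute the mean: (31 + 8 + 25 + 13 + 15 + 20 + 46 + 13 + 7) / 9 = 19.7778
Step 2: Compute squared deviations from the mean:
  (31 - 19.7778)^2 = 125.9383
  (8 - 19.7778)^2 = 138.716
  (25 - 19.7778)^2 = 27.2716
  (13 - 19.7778)^2 = 45.9383
  (15 - 19.7778)^2 = 22.8272
  (20 - 19.7778)^2 = 0.0494
  (46 - 19.7778)^2 = 687.6049
  (13 - 19.7778)^2 = 45.9383
  (7 - 19.7778)^2 = 163.2716
Step 3: Sum of squared deviations = 1257.5556
Step 4: Population variance = 1257.5556 / 9 = 139.7284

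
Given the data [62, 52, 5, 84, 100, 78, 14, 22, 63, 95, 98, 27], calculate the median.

62.5

Step 1: Sort the data in ascending order: [5, 14, 22, 27, 52, 62, 63, 78, 84, 95, 98, 100]
Step 2: The number of values is n = 12.
Step 3: Since n is even, the median is the average of positions 6 and 7:
  Median = (62 + 63) / 2 = 62.5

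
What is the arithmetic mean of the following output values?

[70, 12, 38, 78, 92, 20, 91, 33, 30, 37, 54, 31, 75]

50.8462

Step 1: Sum all values: 70 + 12 + 38 + 78 + 92 + 20 + 91 + 33 + 30 + 37 + 54 + 31 + 75 = 661
Step 2: Count the number of values: n = 13
Step 3: Mean = sum / n = 661 / 13 = 50.8462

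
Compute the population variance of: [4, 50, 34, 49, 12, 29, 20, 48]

274.6875

Step 1: Compute the mean: (4 + 50 + 34 + 49 + 12 + 29 + 20 + 48) / 8 = 30.75
Step 2: Compute squared deviations from the mean:
  (4 - 30.75)^2 = 715.5625
  (50 - 30.75)^2 = 370.5625
  (34 - 30.75)^2 = 10.5625
  (49 - 30.75)^2 = 333.0625
  (12 - 30.75)^2 = 351.5625
  (29 - 30.75)^2 = 3.0625
  (20 - 30.75)^2 = 115.5625
  (48 - 30.75)^2 = 297.5625
Step 3: Sum of squared deviations = 2197.5
Step 4: Population variance = 2197.5 / 8 = 274.6875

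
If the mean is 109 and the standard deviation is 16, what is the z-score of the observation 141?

2

Step 1: Recall the z-score formula: z = (x - mu) / sigma
Step 2: Substitute values: z = (141 - 109) / 16
Step 3: z = 32 / 16 = 2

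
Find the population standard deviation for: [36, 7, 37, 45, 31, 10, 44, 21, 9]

14.3682

Step 1: Compute the mean: 26.6667
Step 2: Sum of squared deviations from the mean: 1858
Step 3: Population variance = 1858 / 9 = 206.4444
Step 4: Standard deviation = sqrt(206.4444) = 14.3682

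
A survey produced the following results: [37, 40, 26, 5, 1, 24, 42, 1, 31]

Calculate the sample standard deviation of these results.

16.6283

Step 1: Compute the mean: 23
Step 2: Sum of squared deviations from the mean: 2212
Step 3: Sample variance = 2212 / 8 = 276.5
Step 4: Standard deviation = sqrt(276.5) = 16.6283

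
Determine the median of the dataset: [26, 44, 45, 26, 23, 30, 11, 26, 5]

26

Step 1: Sort the data in ascending order: [5, 11, 23, 26, 26, 26, 30, 44, 45]
Step 2: The number of values is n = 9.
Step 3: Since n is odd, the median is the middle value at position 5: 26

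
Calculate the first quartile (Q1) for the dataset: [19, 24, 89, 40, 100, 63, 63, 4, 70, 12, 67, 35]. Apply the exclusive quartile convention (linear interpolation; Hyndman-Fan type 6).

20.25

Step 1: Sort the data: [4, 12, 19, 24, 35, 40, 63, 63, 67, 70, 89, 100]
Step 2: n = 12
Step 3: Using the exclusive quartile method:
  Q1 = 20.25
  Q2 (median) = 51.5
  Q3 = 69.25
  IQR = Q3 - Q1 = 69.25 - 20.25 = 49
Step 4: Q1 = 20.25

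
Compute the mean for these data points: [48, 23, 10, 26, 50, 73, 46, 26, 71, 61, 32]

42.3636

Step 1: Sum all values: 48 + 23 + 10 + 26 + 50 + 73 + 46 + 26 + 71 + 61 + 32 = 466
Step 2: Count the number of values: n = 11
Step 3: Mean = sum / n = 466 / 11 = 42.3636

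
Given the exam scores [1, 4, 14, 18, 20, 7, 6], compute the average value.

10

Step 1: Sum all values: 1 + 4 + 14 + 18 + 20 + 7 + 6 = 70
Step 2: Count the number of values: n = 7
Step 3: Mean = sum / n = 70 / 7 = 10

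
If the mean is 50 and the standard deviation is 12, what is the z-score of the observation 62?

1

Step 1: Recall the z-score formula: z = (x - mu) / sigma
Step 2: Substitute values: z = (62 - 50) / 12
Step 3: z = 12 / 12 = 1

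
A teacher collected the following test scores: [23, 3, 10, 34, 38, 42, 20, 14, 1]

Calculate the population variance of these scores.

199.5802

Step 1: Compute the mean: (23 + 3 + 10 + 34 + 38 + 42 + 20 + 14 + 1) / 9 = 20.5556
Step 2: Compute squared deviations from the mean:
  (23 - 20.5556)^2 = 5.9753
  (3 - 20.5556)^2 = 308.1975
  (10 - 20.5556)^2 = 111.4198
  (34 - 20.5556)^2 = 180.7531
  (38 - 20.5556)^2 = 304.3086
  (42 - 20.5556)^2 = 459.8642
  (20 - 20.5556)^2 = 0.3086
  (14 - 20.5556)^2 = 42.9753
  (1 - 20.5556)^2 = 382.4198
Step 3: Sum of squared deviations = 1796.2222
Step 4: Population variance = 1796.2222 / 9 = 199.5802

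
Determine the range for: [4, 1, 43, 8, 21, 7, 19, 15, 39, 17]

42

Step 1: Identify the maximum value: max = 43
Step 2: Identify the minimum value: min = 1
Step 3: Range = max - min = 43 - 1 = 42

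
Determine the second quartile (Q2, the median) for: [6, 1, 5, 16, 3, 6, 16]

6

Step 1: Sort the data: [1, 3, 5, 6, 6, 16, 16]
Step 2: n = 7
Step 3: Q2 is the median. Since n is odd, it is the middle value at position 4: 6
Step 4: Q2 = 6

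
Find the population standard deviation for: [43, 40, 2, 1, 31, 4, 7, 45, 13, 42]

17.9989

Step 1: Compute the mean: 22.8
Step 2: Sum of squared deviations from the mean: 3239.6
Step 3: Population variance = 3239.6 / 10 = 323.96
Step 4: Standard deviation = sqrt(323.96) = 17.9989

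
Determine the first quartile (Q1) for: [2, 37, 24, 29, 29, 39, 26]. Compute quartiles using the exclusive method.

24

Step 1: Sort the data: [2, 24, 26, 29, 29, 37, 39]
Step 2: n = 7
Step 3: Using the exclusive quartile method:
  Q1 = 24
  Q2 (median) = 29
  Q3 = 37
  IQR = Q3 - Q1 = 37 - 24 = 13
Step 4: Q1 = 24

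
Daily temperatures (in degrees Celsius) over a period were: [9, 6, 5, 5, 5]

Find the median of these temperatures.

5

Step 1: Sort the data in ascending order: [5, 5, 5, 6, 9]
Step 2: The number of values is n = 5.
Step 3: Since n is odd, the median is the middle value at position 3: 5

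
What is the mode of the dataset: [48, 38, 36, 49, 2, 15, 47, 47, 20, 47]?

47

Step 1: Count the frequency of each value:
  2: appears 1 time(s)
  15: appears 1 time(s)
  20: appears 1 time(s)
  36: appears 1 time(s)
  38: appears 1 time(s)
  47: appears 3 time(s)
  48: appears 1 time(s)
  49: appears 1 time(s)
Step 2: The value 47 appears most frequently (3 times).
Step 3: Mode = 47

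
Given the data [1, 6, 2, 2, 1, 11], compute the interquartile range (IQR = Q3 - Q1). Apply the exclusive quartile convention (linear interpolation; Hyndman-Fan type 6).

6.25

Step 1: Sort the data: [1, 1, 2, 2, 6, 11]
Step 2: n = 6
Step 3: Using the exclusive quartile method:
  Q1 = 1
  Q2 (median) = 2
  Q3 = 7.25
  IQR = Q3 - Q1 = 7.25 - 1 = 6.25
Step 4: IQR = 6.25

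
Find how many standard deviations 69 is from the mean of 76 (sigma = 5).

-1.4

Step 1: Recall the z-score formula: z = (x - mu) / sigma
Step 2: Substitute values: z = (69 - 76) / 5
Step 3: z = -7 / 5 = -1.4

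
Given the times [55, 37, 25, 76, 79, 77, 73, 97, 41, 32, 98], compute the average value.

62.7273

Step 1: Sum all values: 55 + 37 + 25 + 76 + 79 + 77 + 73 + 97 + 41 + 32 + 98 = 690
Step 2: Count the number of values: n = 11
Step 3: Mean = sum / n = 690 / 11 = 62.7273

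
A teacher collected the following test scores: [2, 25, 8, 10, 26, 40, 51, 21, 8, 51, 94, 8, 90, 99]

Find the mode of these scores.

8

Step 1: Count the frequency of each value:
  2: appears 1 time(s)
  8: appears 3 time(s)
  10: appears 1 time(s)
  21: appears 1 time(s)
  25: appears 1 time(s)
  26: appears 1 time(s)
  40: appears 1 time(s)
  51: appears 2 time(s)
  90: appears 1 time(s)
  94: appears 1 time(s)
  99: appears 1 time(s)
Step 2: The value 8 appears most frequently (3 times).
Step 3: Mode = 8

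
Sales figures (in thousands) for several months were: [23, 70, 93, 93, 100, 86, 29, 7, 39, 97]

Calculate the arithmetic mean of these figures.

63.7

Step 1: Sum all values: 23 + 70 + 93 + 93 + 100 + 86 + 29 + 7 + 39 + 97 = 637
Step 2: Count the number of values: n = 10
Step 3: Mean = sum / n = 637 / 10 = 63.7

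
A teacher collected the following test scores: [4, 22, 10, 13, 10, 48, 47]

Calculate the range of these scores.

44

Step 1: Identify the maximum value: max = 48
Step 2: Identify the minimum value: min = 4
Step 3: Range = max - min = 48 - 4 = 44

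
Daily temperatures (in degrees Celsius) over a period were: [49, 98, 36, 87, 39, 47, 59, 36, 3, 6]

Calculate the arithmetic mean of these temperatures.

46

Step 1: Sum all values: 49 + 98 + 36 + 87 + 39 + 47 + 59 + 36 + 3 + 6 = 460
Step 2: Count the number of values: n = 10
Step 3: Mean = sum / n = 460 / 10 = 46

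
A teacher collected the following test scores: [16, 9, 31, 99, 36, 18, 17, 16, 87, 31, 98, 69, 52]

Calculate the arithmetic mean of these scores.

44.5385

Step 1: Sum all values: 16 + 9 + 31 + 99 + 36 + 18 + 17 + 16 + 87 + 31 + 98 + 69 + 52 = 579
Step 2: Count the number of values: n = 13
Step 3: Mean = sum / n = 579 / 13 = 44.5385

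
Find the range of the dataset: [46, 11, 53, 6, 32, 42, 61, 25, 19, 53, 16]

55

Step 1: Identify the maximum value: max = 61
Step 2: Identify the minimum value: min = 6
Step 3: Range = max - min = 61 - 6 = 55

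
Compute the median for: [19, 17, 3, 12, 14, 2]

13

Step 1: Sort the data in ascending order: [2, 3, 12, 14, 17, 19]
Step 2: The number of values is n = 6.
Step 3: Since n is even, the median is the average of positions 3 and 4:
  Median = (12 + 14) / 2 = 13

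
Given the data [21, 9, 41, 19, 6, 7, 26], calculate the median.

19

Step 1: Sort the data in ascending order: [6, 7, 9, 19, 21, 26, 41]
Step 2: The number of values is n = 7.
Step 3: Since n is odd, the median is the middle value at position 4: 19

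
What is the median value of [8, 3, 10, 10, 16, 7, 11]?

10

Step 1: Sort the data in ascending order: [3, 7, 8, 10, 10, 11, 16]
Step 2: The number of values is n = 7.
Step 3: Since n is odd, the median is the middle value at position 4: 10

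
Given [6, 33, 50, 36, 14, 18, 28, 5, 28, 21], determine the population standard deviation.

13.2774

Step 1: Compute the mean: 23.9
Step 2: Sum of squared deviations from the mean: 1762.9
Step 3: Population variance = 1762.9 / 10 = 176.29
Step 4: Standard deviation = sqrt(176.29) = 13.2774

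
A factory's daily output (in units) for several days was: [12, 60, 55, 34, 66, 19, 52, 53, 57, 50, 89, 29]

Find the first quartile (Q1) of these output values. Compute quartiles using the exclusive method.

30.25

Step 1: Sort the data: [12, 19, 29, 34, 50, 52, 53, 55, 57, 60, 66, 89]
Step 2: n = 12
Step 3: Using the exclusive quartile method:
  Q1 = 30.25
  Q2 (median) = 52.5
  Q3 = 59.25
  IQR = Q3 - Q1 = 59.25 - 30.25 = 29
Step 4: Q1 = 30.25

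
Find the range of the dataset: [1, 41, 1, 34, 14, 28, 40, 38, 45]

44

Step 1: Identify the maximum value: max = 45
Step 2: Identify the minimum value: min = 1
Step 3: Range = max - min = 45 - 1 = 44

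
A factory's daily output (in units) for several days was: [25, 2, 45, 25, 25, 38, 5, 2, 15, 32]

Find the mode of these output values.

25

Step 1: Count the frequency of each value:
  2: appears 2 time(s)
  5: appears 1 time(s)
  15: appears 1 time(s)
  25: appears 3 time(s)
  32: appears 1 time(s)
  38: appears 1 time(s)
  45: appears 1 time(s)
Step 2: The value 25 appears most frequently (3 times).
Step 3: Mode = 25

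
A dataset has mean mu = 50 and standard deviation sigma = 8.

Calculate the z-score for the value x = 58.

1

Step 1: Recall the z-score formula: z = (x - mu) / sigma
Step 2: Substitute values: z = (58 - 50) / 8
Step 3: z = 8 / 8 = 1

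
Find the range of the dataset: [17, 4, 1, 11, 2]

16

Step 1: Identify the maximum value: max = 17
Step 2: Identify the minimum value: min = 1
Step 3: Range = max - min = 17 - 1 = 16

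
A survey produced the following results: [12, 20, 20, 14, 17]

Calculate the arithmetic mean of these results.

16.6

Step 1: Sum all values: 12 + 20 + 20 + 14 + 17 = 83
Step 2: Count the number of values: n = 5
Step 3: Mean = sum / n = 83 / 5 = 16.6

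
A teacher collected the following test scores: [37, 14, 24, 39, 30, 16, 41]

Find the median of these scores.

30

Step 1: Sort the data in ascending order: [14, 16, 24, 30, 37, 39, 41]
Step 2: The number of values is n = 7.
Step 3: Since n is odd, the median is the middle value at position 4: 30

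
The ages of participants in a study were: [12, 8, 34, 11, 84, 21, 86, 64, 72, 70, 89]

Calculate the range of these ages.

81

Step 1: Identify the maximum value: max = 89
Step 2: Identify the minimum value: min = 8
Step 3: Range = max - min = 89 - 8 = 81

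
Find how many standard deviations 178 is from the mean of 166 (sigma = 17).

0.7059

Step 1: Recall the z-score formula: z = (x - mu) / sigma
Step 2: Substitute values: z = (178 - 166) / 17
Step 3: z = 12 / 17 = 0.7059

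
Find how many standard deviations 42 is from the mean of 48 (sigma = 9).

-0.6667

Step 1: Recall the z-score formula: z = (x - mu) / sigma
Step 2: Substitute values: z = (42 - 48) / 9
Step 3: z = -6 / 9 = -0.6667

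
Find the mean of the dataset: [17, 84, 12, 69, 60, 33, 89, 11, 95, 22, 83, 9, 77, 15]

48.2857

Step 1: Sum all values: 17 + 84 + 12 + 69 + 60 + 33 + 89 + 11 + 95 + 22 + 83 + 9 + 77 + 15 = 676
Step 2: Count the number of values: n = 14
Step 3: Mean = sum / n = 676 / 14 = 48.2857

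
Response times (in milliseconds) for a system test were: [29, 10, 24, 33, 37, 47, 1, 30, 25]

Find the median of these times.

29

Step 1: Sort the data in ascending order: [1, 10, 24, 25, 29, 30, 33, 37, 47]
Step 2: The number of values is n = 9.
Step 3: Since n is odd, the median is the middle value at position 5: 29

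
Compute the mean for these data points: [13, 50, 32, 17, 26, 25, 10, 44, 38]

28.3333

Step 1: Sum all values: 13 + 50 + 32 + 17 + 26 + 25 + 10 + 44 + 38 = 255
Step 2: Count the number of values: n = 9
Step 3: Mean = sum / n = 255 / 9 = 28.3333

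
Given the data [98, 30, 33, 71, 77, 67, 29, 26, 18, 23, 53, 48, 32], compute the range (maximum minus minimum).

80

Step 1: Identify the maximum value: max = 98
Step 2: Identify the minimum value: min = 18
Step 3: Range = max - min = 98 - 18 = 80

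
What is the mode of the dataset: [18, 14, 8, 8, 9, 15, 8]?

8

Step 1: Count the frequency of each value:
  8: appears 3 time(s)
  9: appears 1 time(s)
  14: appears 1 time(s)
  15: appears 1 time(s)
  18: appears 1 time(s)
Step 2: The value 8 appears most frequently (3 times).
Step 3: Mode = 8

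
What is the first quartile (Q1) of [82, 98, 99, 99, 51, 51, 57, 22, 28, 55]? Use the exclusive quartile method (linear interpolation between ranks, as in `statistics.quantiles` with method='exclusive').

45.25

Step 1: Sort the data: [22, 28, 51, 51, 55, 57, 82, 98, 99, 99]
Step 2: n = 10
Step 3: Using the exclusive quartile method:
  Q1 = 45.25
  Q2 (median) = 56
  Q3 = 98.25
  IQR = Q3 - Q1 = 98.25 - 45.25 = 53
Step 4: Q1 = 45.25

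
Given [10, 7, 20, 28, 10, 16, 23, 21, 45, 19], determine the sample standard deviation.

10.9793

Step 1: Compute the mean: 19.9
Step 2: Sum of squared deviations from the mean: 1084.9
Step 3: Sample variance = 1084.9 / 9 = 120.5444
Step 4: Standard deviation = sqrt(120.5444) = 10.9793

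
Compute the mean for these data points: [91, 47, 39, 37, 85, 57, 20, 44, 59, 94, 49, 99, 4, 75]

57.1429

Step 1: Sum all values: 91 + 47 + 39 + 37 + 85 + 57 + 20 + 44 + 59 + 94 + 49 + 99 + 4 + 75 = 800
Step 2: Count the number of values: n = 14
Step 3: Mean = sum / n = 800 / 14 = 57.1429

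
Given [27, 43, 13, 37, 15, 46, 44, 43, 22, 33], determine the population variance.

138.21

Step 1: Compute the mean: (27 + 43 + 13 + 37 + 15 + 46 + 44 + 43 + 22 + 33) / 10 = 32.3
Step 2: Compute squared deviations from the mean:
  (27 - 32.3)^2 = 28.09
  (43 - 32.3)^2 = 114.49
  (13 - 32.3)^2 = 372.49
  (37 - 32.3)^2 = 22.09
  (15 - 32.3)^2 = 299.29
  (46 - 32.3)^2 = 187.69
  (44 - 32.3)^2 = 136.89
  (43 - 32.3)^2 = 114.49
  (22 - 32.3)^2 = 106.09
  (33 - 32.3)^2 = 0.49
Step 3: Sum of squared deviations = 1382.1
Step 4: Population variance = 1382.1 / 10 = 138.21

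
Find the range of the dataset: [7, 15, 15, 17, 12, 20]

13

Step 1: Identify the maximum value: max = 20
Step 2: Identify the minimum value: min = 7
Step 3: Range = max - min = 20 - 7 = 13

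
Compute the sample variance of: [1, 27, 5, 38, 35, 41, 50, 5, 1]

381.5278

Step 1: Compute the mean: (1 + 27 + 5 + 38 + 35 + 41 + 50 + 5 + 1) / 9 = 22.5556
Step 2: Compute squared deviations from the mean:
  (1 - 22.5556)^2 = 464.642
  (27 - 22.5556)^2 = 19.7531
  (5 - 22.5556)^2 = 308.1975
  (38 - 22.5556)^2 = 238.5309
  (35 - 22.5556)^2 = 154.8642
  (41 - 22.5556)^2 = 340.1975
  (50 - 22.5556)^2 = 753.1975
  (5 - 22.5556)^2 = 308.1975
  (1 - 22.5556)^2 = 464.642
Step 3: Sum of squared deviations = 3052.2222
Step 4: Sample variance = 3052.2222 / 8 = 381.5278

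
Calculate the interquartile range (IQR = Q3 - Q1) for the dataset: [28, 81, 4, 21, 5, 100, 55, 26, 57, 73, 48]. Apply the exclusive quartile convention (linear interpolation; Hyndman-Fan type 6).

52

Step 1: Sort the data: [4, 5, 21, 26, 28, 48, 55, 57, 73, 81, 100]
Step 2: n = 11
Step 3: Using the exclusive quartile method:
  Q1 = 21
  Q2 (median) = 48
  Q3 = 73
  IQR = Q3 - Q1 = 73 - 21 = 52
Step 4: IQR = 52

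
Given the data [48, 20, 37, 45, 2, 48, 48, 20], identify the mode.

48

Step 1: Count the frequency of each value:
  2: appears 1 time(s)
  20: appears 2 time(s)
  37: appears 1 time(s)
  45: appears 1 time(s)
  48: appears 3 time(s)
Step 2: The value 48 appears most frequently (3 times).
Step 3: Mode = 48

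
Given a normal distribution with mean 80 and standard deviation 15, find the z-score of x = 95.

1

Step 1: Recall the z-score formula: z = (x - mu) / sigma
Step 2: Substitute values: z = (95 - 80) / 15
Step 3: z = 15 / 15 = 1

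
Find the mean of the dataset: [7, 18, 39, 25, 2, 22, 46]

22.7143

Step 1: Sum all values: 7 + 18 + 39 + 25 + 2 + 22 + 46 = 159
Step 2: Count the number of values: n = 7
Step 3: Mean = sum / n = 159 / 7 = 22.7143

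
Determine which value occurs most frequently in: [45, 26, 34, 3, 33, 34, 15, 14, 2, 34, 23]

34

Step 1: Count the frequency of each value:
  2: appears 1 time(s)
  3: appears 1 time(s)
  14: appears 1 time(s)
  15: appears 1 time(s)
  23: appears 1 time(s)
  26: appears 1 time(s)
  33: appears 1 time(s)
  34: appears 3 time(s)
  45: appears 1 time(s)
Step 2: The value 34 appears most frequently (3 times).
Step 3: Mode = 34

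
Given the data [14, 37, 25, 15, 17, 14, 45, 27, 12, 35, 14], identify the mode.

14

Step 1: Count the frequency of each value:
  12: appears 1 time(s)
  14: appears 3 time(s)
  15: appears 1 time(s)
  17: appears 1 time(s)
  25: appears 1 time(s)
  27: appears 1 time(s)
  35: appears 1 time(s)
  37: appears 1 time(s)
  45: appears 1 time(s)
Step 2: The value 14 appears most frequently (3 times).
Step 3: Mode = 14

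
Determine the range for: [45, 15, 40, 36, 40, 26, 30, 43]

30

Step 1: Identify the maximum value: max = 45
Step 2: Identify the minimum value: min = 15
Step 3: Range = max - min = 45 - 15 = 30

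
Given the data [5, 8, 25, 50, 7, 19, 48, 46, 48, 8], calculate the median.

22

Step 1: Sort the data in ascending order: [5, 7, 8, 8, 19, 25, 46, 48, 48, 50]
Step 2: The number of values is n = 10.
Step 3: Since n is even, the median is the average of positions 5 and 6:
  Median = (19 + 25) / 2 = 22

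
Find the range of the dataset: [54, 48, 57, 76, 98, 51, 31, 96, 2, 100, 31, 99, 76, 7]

98

Step 1: Identify the maximum value: max = 100
Step 2: Identify the minimum value: min = 2
Step 3: Range = max - min = 100 - 2 = 98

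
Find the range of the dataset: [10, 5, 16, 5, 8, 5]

11

Step 1: Identify the maximum value: max = 16
Step 2: Identify the minimum value: min = 5
Step 3: Range = max - min = 16 - 5 = 11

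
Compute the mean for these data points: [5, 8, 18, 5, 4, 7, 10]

8.1429

Step 1: Sum all values: 5 + 8 + 18 + 5 + 4 + 7 + 10 = 57
Step 2: Count the number of values: n = 7
Step 3: Mean = sum / n = 57 / 7 = 8.1429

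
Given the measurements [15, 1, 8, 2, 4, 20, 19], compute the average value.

9.8571

Step 1: Sum all values: 15 + 1 + 8 + 2 + 4 + 20 + 19 = 69
Step 2: Count the number of values: n = 7
Step 3: Mean = sum / n = 69 / 7 = 9.8571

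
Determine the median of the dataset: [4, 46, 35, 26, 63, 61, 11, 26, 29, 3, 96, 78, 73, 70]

40.5

Step 1: Sort the data in ascending order: [3, 4, 11, 26, 26, 29, 35, 46, 61, 63, 70, 73, 78, 96]
Step 2: The number of values is n = 14.
Step 3: Since n is even, the median is the average of positions 7 and 8:
  Median = (35 + 46) / 2 = 40.5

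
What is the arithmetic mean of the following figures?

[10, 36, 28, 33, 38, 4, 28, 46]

27.875

Step 1: Sum all values: 10 + 36 + 28 + 33 + 38 + 4 + 28 + 46 = 223
Step 2: Count the number of values: n = 8
Step 3: Mean = sum / n = 223 / 8 = 27.875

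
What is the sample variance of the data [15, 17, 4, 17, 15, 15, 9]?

23.4762

Step 1: Compute the mean: (15 + 17 + 4 + 17 + 15 + 15 + 9) / 7 = 13.1429
Step 2: Compute squared deviations from the mean:
  (15 - 13.1429)^2 = 3.449
  (17 - 13.1429)^2 = 14.8776
  (4 - 13.1429)^2 = 83.5918
  (17 - 13.1429)^2 = 14.8776
  (15 - 13.1429)^2 = 3.449
  (15 - 13.1429)^2 = 3.449
  (9 - 13.1429)^2 = 17.1633
Step 3: Sum of squared deviations = 140.8571
Step 4: Sample variance = 140.8571 / 6 = 23.4762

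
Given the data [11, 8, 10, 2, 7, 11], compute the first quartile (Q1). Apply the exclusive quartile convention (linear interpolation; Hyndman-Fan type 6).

5.75

Step 1: Sort the data: [2, 7, 8, 10, 11, 11]
Step 2: n = 6
Step 3: Using the exclusive quartile method:
  Q1 = 5.75
  Q2 (median) = 9
  Q3 = 11
  IQR = Q3 - Q1 = 11 - 5.75 = 5.25
Step 4: Q1 = 5.75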